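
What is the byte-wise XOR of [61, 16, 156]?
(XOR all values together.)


XOR chain: 61 ^ 16 ^ 156 = 177

177


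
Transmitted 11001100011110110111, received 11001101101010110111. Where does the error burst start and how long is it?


XOR: 00000001110100000000

Burst at position 7, length 5


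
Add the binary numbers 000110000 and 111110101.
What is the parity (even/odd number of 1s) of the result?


000110000 = 48
111110101 = 501
Sum = 549 = 1000100101
1s count = 4

even parity (4 ones in 1000100101)


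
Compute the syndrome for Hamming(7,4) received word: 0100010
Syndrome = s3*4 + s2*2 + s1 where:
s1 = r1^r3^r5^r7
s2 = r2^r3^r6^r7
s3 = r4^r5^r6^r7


s1=0, s2=0, s3=1

Syndrome = 4 (error at position 4)


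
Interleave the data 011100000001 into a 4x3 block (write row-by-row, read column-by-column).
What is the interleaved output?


Matrix:
  011
  100
  000
  001
Read columns: 010010001001

010010001001


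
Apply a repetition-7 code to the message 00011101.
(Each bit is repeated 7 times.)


Each bit -> 7 copies

00000000000000000000011111111111111111111100000001111111


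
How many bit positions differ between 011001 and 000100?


XOR: 011101
Count of 1s: 4

4


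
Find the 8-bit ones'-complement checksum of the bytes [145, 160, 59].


Sum = 364 mod 256 = 108
Complement = 147

147


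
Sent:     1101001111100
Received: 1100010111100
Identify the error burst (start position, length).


XOR: 0001011000000

Burst at position 3, length 4


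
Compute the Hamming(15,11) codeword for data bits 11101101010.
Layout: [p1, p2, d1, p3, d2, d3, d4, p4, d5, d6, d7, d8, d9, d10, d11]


Parity bits: p1=1, p2=0, p3=0, p4=0

101011001101010


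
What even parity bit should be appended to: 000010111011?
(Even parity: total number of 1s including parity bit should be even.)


Number of 1s in data: 6
Parity bit: 0

0


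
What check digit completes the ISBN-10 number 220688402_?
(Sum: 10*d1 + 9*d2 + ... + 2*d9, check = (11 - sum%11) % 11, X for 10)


Weighted sum: 188
188 mod 11 = 1

Check digit: X


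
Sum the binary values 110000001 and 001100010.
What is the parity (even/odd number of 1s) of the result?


110000001 = 385
001100010 = 98
Sum = 483 = 111100011
1s count = 6

even parity (6 ones in 111100011)


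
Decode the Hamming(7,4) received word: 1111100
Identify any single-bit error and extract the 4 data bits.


Syndrome = 1: error at position 1

Data: 1100 (corrected bit 1)


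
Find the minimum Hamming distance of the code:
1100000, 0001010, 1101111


Comparing all pairs, minimum distance: 4
Can detect 3 errors, correct 1 errors

4


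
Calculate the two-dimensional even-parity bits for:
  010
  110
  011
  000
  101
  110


Row parities: 100000
Column parities: 100

Row P: 100000, Col P: 100, Corner: 1


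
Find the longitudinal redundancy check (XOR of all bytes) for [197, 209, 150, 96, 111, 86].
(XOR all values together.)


XOR chain: 197 ^ 209 ^ 150 ^ 96 ^ 111 ^ 86 = 219

219


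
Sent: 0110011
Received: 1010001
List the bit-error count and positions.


XOR: 1100010

3 error(s) at position(s): 0, 1, 5


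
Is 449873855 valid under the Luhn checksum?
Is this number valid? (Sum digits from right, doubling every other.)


Luhn sum = 55
55 mod 10 = 5

Invalid (Luhn sum mod 10 = 5)


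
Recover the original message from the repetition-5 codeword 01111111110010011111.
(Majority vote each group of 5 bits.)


Groups: 01111, 11111, 00100, 11111
Majority votes: 1101

1101


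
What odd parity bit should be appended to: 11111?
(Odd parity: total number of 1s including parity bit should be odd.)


Number of 1s in data: 5
Parity bit: 0

0


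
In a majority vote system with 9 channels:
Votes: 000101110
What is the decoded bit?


Ones: 4 out of 9
Threshold: 5

0 (4/9 voted 1)


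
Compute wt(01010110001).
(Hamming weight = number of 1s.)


Counting 1s in 01010110001

5


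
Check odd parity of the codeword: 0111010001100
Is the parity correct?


Number of 1s: 6

No, parity error (6 ones)


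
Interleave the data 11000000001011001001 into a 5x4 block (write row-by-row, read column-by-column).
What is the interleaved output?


Matrix:
  1100
  0000
  0010
  1100
  1001
Read columns: 10011100100010000001

10011100100010000001


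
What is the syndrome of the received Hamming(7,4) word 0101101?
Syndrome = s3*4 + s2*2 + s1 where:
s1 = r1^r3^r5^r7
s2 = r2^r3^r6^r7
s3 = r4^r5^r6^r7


s1=0, s2=0, s3=1

Syndrome = 4 (error at position 4)


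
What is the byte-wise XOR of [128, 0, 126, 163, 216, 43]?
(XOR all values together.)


XOR chain: 128 ^ 0 ^ 126 ^ 163 ^ 216 ^ 43 = 174

174


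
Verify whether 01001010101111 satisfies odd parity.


Number of 1s: 8

No, parity error (8 ones)


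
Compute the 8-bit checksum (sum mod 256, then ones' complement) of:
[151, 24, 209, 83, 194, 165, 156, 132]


Sum = 1114 mod 256 = 90
Complement = 165

165


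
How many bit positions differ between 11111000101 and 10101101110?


XOR: 01010101011
Count of 1s: 6

6


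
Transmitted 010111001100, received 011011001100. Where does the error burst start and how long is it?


XOR: 001100000000

Burst at position 2, length 2


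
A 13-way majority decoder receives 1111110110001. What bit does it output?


Ones: 9 out of 13
Threshold: 7

1 (9/13 voted 1)


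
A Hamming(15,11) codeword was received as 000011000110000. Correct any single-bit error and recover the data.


Syndrome = 2: error at position 2

Data: 01100110000 (corrected bit 2)


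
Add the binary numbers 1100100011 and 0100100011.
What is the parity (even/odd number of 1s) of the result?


1100100011 = 803
0100100011 = 291
Sum = 1094 = 10001000110
1s count = 4

even parity (4 ones in 10001000110)


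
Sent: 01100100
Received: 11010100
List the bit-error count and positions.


XOR: 10110000

3 error(s) at position(s): 0, 2, 3


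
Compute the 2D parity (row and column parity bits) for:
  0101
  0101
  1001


Row parities: 000
Column parities: 1001

Row P: 000, Col P: 1001, Corner: 0


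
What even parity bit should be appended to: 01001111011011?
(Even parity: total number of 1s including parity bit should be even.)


Number of 1s in data: 9
Parity bit: 1

1


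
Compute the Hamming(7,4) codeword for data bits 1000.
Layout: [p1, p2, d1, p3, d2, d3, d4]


Parity bits: p1=1, p2=1, p3=0

1110000


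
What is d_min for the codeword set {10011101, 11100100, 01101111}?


Comparing all pairs, minimum distance: 4
Can detect 3 errors, correct 1 errors

4


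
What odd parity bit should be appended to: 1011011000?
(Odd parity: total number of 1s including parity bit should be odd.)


Number of 1s in data: 5
Parity bit: 0

0


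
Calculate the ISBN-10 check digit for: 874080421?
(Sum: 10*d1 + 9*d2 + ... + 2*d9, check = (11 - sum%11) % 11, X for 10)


Weighted sum: 247
247 mod 11 = 5

Check digit: 6


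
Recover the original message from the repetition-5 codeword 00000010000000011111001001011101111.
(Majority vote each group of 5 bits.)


Groups: 00000, 01000, 00000, 11111, 00100, 10111, 01111
Majority votes: 0001011

0001011


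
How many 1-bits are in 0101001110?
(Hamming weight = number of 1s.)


Counting 1s in 0101001110

5


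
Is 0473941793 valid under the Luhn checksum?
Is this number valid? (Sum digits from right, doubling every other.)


Luhn sum = 46
46 mod 10 = 6

Invalid (Luhn sum mod 10 = 6)


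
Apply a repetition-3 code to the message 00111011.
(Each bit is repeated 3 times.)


Each bit -> 3 copies

000000111111111000111111


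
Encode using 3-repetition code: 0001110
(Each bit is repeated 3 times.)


Each bit -> 3 copies

000000000111111111000


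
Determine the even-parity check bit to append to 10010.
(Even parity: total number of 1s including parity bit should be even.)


Number of 1s in data: 2
Parity bit: 0

0


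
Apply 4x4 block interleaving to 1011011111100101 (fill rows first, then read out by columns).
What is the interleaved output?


Matrix:
  1011
  0111
  1110
  0101
Read columns: 1010011111101101

1010011111101101


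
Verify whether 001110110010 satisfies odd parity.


Number of 1s: 6

No, parity error (6 ones)


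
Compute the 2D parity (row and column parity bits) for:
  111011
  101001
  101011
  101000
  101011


Row parities: 11000
Column parities: 111010

Row P: 11000, Col P: 111010, Corner: 0


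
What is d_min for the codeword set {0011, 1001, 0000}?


Comparing all pairs, minimum distance: 2
Can detect 1 errors, correct 0 errors

2


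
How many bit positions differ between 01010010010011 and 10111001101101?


XOR: 11101011111110
Count of 1s: 11

11


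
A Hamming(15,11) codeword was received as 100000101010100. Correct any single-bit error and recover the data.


Syndrome = 9: error at position 9

Data: 00010010100 (corrected bit 9)


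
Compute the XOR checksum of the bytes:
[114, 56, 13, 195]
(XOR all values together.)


XOR chain: 114 ^ 56 ^ 13 ^ 195 = 132

132


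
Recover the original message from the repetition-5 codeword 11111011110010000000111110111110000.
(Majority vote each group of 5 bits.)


Groups: 11111, 01111, 00100, 00000, 11111, 01111, 10000
Majority votes: 1100110

1100110


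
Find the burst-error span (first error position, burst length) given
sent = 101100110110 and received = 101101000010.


XOR: 000001110100

Burst at position 5, length 5


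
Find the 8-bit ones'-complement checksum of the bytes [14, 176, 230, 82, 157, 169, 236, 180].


Sum = 1244 mod 256 = 220
Complement = 35

35


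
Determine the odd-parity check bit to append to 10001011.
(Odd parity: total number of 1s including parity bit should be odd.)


Number of 1s in data: 4
Parity bit: 1

1


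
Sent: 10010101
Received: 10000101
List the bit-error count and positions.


XOR: 00010000

1 error(s) at position(s): 3


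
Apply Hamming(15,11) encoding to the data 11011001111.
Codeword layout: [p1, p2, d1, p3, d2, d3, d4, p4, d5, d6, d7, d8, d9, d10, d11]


Parity bits: p1=0, p2=0, p3=0, p4=1

001010111001111


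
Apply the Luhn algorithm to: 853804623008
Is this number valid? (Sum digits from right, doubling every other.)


Luhn sum = 49
49 mod 10 = 9

Invalid (Luhn sum mod 10 = 9)


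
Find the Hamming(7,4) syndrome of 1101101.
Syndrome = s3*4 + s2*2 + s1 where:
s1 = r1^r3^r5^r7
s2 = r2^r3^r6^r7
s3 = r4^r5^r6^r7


s1=1, s2=0, s3=1

Syndrome = 5 (error at position 5)


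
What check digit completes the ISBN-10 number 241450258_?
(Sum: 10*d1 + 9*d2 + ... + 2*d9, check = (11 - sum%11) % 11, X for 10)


Weighted sum: 161
161 mod 11 = 7

Check digit: 4


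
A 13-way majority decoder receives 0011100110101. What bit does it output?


Ones: 7 out of 13
Threshold: 7

1 (7/13 voted 1)


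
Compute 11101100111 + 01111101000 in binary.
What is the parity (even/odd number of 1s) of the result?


11101100111 = 1895
01111101000 = 1000
Sum = 2895 = 101101001111
1s count = 8

even parity (8 ones in 101101001111)


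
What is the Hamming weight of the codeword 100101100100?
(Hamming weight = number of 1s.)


Counting 1s in 100101100100

5


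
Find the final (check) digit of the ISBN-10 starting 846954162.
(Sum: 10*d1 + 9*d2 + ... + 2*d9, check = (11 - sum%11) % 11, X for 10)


Weighted sum: 303
303 mod 11 = 6

Check digit: 5


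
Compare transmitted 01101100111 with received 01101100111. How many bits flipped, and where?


XOR: 00000000000

0 errors (received matches sent)


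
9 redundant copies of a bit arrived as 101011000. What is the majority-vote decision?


Ones: 4 out of 9
Threshold: 5

0 (4/9 voted 1)


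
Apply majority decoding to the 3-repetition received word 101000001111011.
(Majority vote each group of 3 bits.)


Groups: 101, 000, 001, 111, 011
Majority votes: 10011

10011


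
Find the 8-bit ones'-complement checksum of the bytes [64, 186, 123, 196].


Sum = 569 mod 256 = 57
Complement = 198

198


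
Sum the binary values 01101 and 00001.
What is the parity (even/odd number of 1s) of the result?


01101 = 13
00001 = 1
Sum = 14 = 1110
1s count = 3

odd parity (3 ones in 1110)


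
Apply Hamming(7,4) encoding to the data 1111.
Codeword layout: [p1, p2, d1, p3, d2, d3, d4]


Parity bits: p1=1, p2=1, p3=1

1111111


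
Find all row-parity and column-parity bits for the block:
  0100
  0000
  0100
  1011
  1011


Row parities: 10111
Column parities: 0000

Row P: 10111, Col P: 0000, Corner: 0


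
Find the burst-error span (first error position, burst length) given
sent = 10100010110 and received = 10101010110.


XOR: 00001000000

Burst at position 4, length 1


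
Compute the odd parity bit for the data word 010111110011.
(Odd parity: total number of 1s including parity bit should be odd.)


Number of 1s in data: 8
Parity bit: 1

1


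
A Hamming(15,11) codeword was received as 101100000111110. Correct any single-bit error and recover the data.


Syndrome = 8: error at position 8

Data: 10000111110 (corrected bit 8)


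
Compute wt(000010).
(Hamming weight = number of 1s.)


Counting 1s in 000010

1


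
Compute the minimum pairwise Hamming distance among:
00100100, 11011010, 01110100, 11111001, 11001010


Comparing all pairs, minimum distance: 1
Can detect 0 errors, correct 0 errors

1


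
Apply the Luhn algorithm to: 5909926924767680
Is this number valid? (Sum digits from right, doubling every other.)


Luhn sum = 79
79 mod 10 = 9

Invalid (Luhn sum mod 10 = 9)


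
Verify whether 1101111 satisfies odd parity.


Number of 1s: 6

No, parity error (6 ones)


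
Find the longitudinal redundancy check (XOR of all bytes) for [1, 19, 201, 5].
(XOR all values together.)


XOR chain: 1 ^ 19 ^ 201 ^ 5 = 222

222


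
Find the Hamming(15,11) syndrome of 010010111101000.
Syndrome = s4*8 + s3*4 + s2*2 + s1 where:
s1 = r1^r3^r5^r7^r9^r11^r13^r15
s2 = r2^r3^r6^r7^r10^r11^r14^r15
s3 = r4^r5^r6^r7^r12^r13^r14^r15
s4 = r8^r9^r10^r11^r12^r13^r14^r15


s1=1, s2=1, s3=1, s4=0

Syndrome = 7 (error at position 7)


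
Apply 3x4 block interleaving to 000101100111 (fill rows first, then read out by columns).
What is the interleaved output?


Matrix:
  0001
  0110
  0111
Read columns: 000011011101

000011011101


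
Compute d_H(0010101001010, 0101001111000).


XOR: 0111100110010
Count of 1s: 7

7


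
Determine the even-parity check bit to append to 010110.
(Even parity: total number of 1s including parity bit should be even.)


Number of 1s in data: 3
Parity bit: 1

1


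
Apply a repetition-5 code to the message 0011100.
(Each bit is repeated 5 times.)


Each bit -> 5 copies

00000000001111111111111110000000000


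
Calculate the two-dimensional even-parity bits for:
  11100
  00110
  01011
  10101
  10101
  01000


Row parities: 101111
Column parities: 11001

Row P: 101111, Col P: 11001, Corner: 1


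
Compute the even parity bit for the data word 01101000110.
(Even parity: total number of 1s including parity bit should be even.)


Number of 1s in data: 5
Parity bit: 1

1


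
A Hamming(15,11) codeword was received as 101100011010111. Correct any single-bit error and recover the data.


Syndrome = 0: no error detected

Data: 10001010111 (no errors)


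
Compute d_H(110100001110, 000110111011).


XOR: 110010110101
Count of 1s: 7

7


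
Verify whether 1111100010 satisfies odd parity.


Number of 1s: 6

No, parity error (6 ones)


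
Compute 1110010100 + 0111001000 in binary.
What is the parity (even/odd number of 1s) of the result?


1110010100 = 916
0111001000 = 456
Sum = 1372 = 10101011100
1s count = 6

even parity (6 ones in 10101011100)


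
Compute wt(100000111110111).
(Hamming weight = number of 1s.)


Counting 1s in 100000111110111

9


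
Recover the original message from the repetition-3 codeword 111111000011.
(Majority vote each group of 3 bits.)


Groups: 111, 111, 000, 011
Majority votes: 1101

1101


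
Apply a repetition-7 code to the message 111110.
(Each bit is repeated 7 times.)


Each bit -> 7 copies

111111111111111111111111111111111110000000


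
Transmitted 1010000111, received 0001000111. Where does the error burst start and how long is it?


XOR: 1011000000

Burst at position 0, length 4


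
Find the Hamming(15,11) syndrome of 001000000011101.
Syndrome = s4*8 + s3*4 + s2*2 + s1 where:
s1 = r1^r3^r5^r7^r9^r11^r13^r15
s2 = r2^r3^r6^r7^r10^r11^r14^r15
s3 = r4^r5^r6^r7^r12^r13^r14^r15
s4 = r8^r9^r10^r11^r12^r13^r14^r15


s1=0, s2=1, s3=1, s4=0

Syndrome = 6 (error at position 6)


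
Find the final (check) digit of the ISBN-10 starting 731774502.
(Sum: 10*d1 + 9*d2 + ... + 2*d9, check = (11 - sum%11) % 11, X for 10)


Weighted sum: 240
240 mod 11 = 9

Check digit: 2


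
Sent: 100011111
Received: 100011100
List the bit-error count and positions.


XOR: 000000011

2 error(s) at position(s): 7, 8


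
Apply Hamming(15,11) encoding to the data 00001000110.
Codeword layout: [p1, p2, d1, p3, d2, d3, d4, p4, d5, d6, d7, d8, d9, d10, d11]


Parity bits: p1=0, p2=1, p3=0, p4=1

010000011000110


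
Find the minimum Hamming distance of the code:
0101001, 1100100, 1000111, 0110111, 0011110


Comparing all pairs, minimum distance: 3
Can detect 2 errors, correct 1 errors

3


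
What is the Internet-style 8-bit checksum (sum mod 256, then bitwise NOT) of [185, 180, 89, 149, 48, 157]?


Sum = 808 mod 256 = 40
Complement = 215

215


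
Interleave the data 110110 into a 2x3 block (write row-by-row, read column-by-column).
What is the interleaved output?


Matrix:
  110
  110
Read columns: 111100

111100


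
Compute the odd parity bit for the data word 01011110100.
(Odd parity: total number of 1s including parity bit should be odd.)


Number of 1s in data: 6
Parity bit: 1

1


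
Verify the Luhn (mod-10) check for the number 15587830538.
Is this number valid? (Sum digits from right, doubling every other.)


Luhn sum = 50
50 mod 10 = 0

Valid (Luhn sum mod 10 = 0)


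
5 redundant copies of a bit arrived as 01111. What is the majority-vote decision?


Ones: 4 out of 5
Threshold: 3

1 (4/5 voted 1)


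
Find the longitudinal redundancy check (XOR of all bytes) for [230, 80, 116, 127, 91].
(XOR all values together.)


XOR chain: 230 ^ 80 ^ 116 ^ 127 ^ 91 = 230

230


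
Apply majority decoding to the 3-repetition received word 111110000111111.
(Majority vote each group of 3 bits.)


Groups: 111, 110, 000, 111, 111
Majority votes: 11011

11011


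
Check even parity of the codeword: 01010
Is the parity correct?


Number of 1s: 2

Yes, parity is correct (2 ones)


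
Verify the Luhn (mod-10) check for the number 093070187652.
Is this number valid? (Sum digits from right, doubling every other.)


Luhn sum = 44
44 mod 10 = 4

Invalid (Luhn sum mod 10 = 4)


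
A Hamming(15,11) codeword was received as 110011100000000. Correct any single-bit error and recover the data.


Syndrome = 7: error at position 7

Data: 01100000000 (corrected bit 7)


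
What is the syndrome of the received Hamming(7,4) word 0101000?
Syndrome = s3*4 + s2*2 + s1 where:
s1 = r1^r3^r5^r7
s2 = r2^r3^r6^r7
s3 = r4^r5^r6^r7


s1=0, s2=1, s3=1

Syndrome = 6 (error at position 6)


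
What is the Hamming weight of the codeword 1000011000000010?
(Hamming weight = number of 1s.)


Counting 1s in 1000011000000010

4


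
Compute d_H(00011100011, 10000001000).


XOR: 10011101011
Count of 1s: 7

7


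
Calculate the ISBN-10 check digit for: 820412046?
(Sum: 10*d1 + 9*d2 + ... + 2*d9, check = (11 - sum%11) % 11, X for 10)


Weighted sum: 166
166 mod 11 = 1

Check digit: X


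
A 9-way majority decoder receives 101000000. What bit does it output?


Ones: 2 out of 9
Threshold: 5

0 (2/9 voted 1)


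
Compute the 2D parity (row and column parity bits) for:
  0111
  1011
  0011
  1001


Row parities: 1100
Column parities: 0110

Row P: 1100, Col P: 0110, Corner: 0


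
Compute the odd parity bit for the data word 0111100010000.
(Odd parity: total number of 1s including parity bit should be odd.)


Number of 1s in data: 5
Parity bit: 0

0


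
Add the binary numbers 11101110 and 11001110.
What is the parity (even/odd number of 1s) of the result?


11101110 = 238
11001110 = 206
Sum = 444 = 110111100
1s count = 6

even parity (6 ones in 110111100)


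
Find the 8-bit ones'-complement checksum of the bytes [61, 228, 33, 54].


Sum = 376 mod 256 = 120
Complement = 135

135


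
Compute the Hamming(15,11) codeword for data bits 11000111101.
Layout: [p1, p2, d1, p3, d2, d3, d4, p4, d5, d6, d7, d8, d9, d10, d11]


Parity bits: p1=1, p2=0, p3=0, p4=1

101010010111101


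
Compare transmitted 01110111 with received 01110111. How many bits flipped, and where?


XOR: 00000000

0 errors (received matches sent)


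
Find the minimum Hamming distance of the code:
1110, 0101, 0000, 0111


Comparing all pairs, minimum distance: 1
Can detect 0 errors, correct 0 errors

1


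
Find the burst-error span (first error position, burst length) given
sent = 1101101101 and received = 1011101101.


XOR: 0110000000

Burst at position 1, length 2


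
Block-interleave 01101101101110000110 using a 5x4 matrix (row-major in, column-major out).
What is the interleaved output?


Matrix:
  0110
  1101
  1011
  1000
  0110
Read columns: 01110110011010101100

01110110011010101100


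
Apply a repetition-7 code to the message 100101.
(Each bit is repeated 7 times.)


Each bit -> 7 copies

111111100000000000000111111100000001111111


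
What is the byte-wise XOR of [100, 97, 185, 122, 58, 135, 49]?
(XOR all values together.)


XOR chain: 100 ^ 97 ^ 185 ^ 122 ^ 58 ^ 135 ^ 49 = 74

74


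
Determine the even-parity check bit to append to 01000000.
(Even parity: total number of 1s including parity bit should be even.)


Number of 1s in data: 1
Parity bit: 1

1


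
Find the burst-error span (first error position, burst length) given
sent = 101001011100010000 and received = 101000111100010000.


XOR: 000001100000000000

Burst at position 5, length 2


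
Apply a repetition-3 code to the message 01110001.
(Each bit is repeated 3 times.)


Each bit -> 3 copies

000111111111000000000111


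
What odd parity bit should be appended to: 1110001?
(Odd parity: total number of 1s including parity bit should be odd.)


Number of 1s in data: 4
Parity bit: 1

1


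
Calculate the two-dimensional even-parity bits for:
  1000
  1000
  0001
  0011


Row parities: 1110
Column parities: 0010

Row P: 1110, Col P: 0010, Corner: 1


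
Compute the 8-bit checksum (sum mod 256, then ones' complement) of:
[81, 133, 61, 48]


Sum = 323 mod 256 = 67
Complement = 188

188


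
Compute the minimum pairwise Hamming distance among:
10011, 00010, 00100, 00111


Comparing all pairs, minimum distance: 2
Can detect 1 errors, correct 0 errors

2


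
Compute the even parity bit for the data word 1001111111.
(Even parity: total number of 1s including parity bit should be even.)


Number of 1s in data: 8
Parity bit: 0

0


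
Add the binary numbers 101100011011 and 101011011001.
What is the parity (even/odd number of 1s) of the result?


101100011011 = 2843
101011011001 = 2777
Sum = 5620 = 1010111110100
1s count = 8

even parity (8 ones in 1010111110100)


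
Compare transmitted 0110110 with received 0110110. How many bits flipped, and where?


XOR: 0000000

0 errors (received matches sent)


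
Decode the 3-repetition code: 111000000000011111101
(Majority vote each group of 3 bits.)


Groups: 111, 000, 000, 000, 011, 111, 101
Majority votes: 1000111

1000111


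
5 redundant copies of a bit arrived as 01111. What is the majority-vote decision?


Ones: 4 out of 5
Threshold: 3

1 (4/5 voted 1)


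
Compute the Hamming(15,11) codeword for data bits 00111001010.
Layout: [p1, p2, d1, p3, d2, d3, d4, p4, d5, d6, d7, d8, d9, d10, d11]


Parity bits: p1=0, p2=1, p3=0, p4=1

010001111001010


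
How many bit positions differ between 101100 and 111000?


XOR: 010100
Count of 1s: 2

2


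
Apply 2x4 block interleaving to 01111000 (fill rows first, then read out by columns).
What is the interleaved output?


Matrix:
  0111
  1000
Read columns: 01101010

01101010


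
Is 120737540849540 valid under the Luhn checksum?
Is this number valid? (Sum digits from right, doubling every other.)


Luhn sum = 64
64 mod 10 = 4

Invalid (Luhn sum mod 10 = 4)


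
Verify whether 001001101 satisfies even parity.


Number of 1s: 4

Yes, parity is correct (4 ones)


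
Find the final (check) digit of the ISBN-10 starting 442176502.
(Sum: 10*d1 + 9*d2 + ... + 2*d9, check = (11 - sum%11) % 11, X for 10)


Weighted sum: 195
195 mod 11 = 8

Check digit: 3


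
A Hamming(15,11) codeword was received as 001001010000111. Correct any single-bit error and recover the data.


Syndrome = 1: error at position 1

Data: 10100000111 (corrected bit 1)


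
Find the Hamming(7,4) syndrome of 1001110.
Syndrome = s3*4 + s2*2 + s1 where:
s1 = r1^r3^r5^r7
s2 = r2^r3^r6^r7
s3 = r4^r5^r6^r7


s1=0, s2=1, s3=1

Syndrome = 6 (error at position 6)


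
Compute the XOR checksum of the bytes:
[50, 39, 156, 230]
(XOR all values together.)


XOR chain: 50 ^ 39 ^ 156 ^ 230 = 111

111


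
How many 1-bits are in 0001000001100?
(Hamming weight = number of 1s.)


Counting 1s in 0001000001100

3


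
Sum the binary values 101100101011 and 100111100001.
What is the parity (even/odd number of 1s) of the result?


101100101011 = 2859
100111100001 = 2529
Sum = 5388 = 1010100001100
1s count = 5

odd parity (5 ones in 1010100001100)


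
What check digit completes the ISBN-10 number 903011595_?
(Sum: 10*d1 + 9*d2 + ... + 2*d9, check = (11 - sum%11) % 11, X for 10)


Weighted sum: 182
182 mod 11 = 6

Check digit: 5


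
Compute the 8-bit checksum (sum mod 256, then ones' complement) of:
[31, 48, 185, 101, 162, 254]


Sum = 781 mod 256 = 13
Complement = 242

242


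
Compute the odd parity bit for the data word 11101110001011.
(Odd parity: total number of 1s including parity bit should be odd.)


Number of 1s in data: 9
Parity bit: 0

0


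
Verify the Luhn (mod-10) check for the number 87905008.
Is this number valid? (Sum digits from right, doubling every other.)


Luhn sum = 32
32 mod 10 = 2

Invalid (Luhn sum mod 10 = 2)


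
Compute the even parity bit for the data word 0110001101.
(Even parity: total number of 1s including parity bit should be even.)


Number of 1s in data: 5
Parity bit: 1

1


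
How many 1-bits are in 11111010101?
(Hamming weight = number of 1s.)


Counting 1s in 11111010101

8


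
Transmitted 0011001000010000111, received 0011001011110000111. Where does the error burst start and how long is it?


XOR: 0000000011100000000

Burst at position 8, length 3


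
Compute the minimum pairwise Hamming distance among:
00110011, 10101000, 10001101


Comparing all pairs, minimum distance: 3
Can detect 2 errors, correct 1 errors

3


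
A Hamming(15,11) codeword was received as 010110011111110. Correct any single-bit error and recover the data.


Syndrome = 12: error at position 12

Data: 01001110110 (corrected bit 12)


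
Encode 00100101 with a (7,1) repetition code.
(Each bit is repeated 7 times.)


Each bit -> 7 copies

00000000000000111111100000000000000111111100000001111111


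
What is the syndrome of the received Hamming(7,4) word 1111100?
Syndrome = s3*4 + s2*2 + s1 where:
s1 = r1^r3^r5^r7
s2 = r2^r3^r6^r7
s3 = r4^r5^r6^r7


s1=1, s2=0, s3=0

Syndrome = 1 (error at position 1)


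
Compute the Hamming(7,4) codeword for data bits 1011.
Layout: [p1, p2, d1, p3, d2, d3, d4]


Parity bits: p1=0, p2=1, p3=0

0110011


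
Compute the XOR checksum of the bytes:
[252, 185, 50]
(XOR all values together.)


XOR chain: 252 ^ 185 ^ 50 = 119

119


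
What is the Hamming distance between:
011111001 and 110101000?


XOR: 101010001
Count of 1s: 4

4


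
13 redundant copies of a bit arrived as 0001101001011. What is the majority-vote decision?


Ones: 6 out of 13
Threshold: 7

0 (6/13 voted 1)


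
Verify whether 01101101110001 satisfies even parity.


Number of 1s: 8

Yes, parity is correct (8 ones)


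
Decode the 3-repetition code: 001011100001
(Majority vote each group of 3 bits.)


Groups: 001, 011, 100, 001
Majority votes: 0100

0100


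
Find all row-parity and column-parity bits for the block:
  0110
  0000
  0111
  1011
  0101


Row parities: 00110
Column parities: 1111

Row P: 00110, Col P: 1111, Corner: 0


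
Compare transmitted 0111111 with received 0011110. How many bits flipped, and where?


XOR: 0100001

2 error(s) at position(s): 1, 6


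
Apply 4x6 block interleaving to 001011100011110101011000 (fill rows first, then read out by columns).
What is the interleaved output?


Matrix:
  001011
  100011
  110101
  011000
Read columns: 011000111001001011001110

011000111001001011001110


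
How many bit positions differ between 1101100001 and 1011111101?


XOR: 0110011100
Count of 1s: 5

5


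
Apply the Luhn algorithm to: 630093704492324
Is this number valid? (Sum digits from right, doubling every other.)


Luhn sum = 70
70 mod 10 = 0

Valid (Luhn sum mod 10 = 0)


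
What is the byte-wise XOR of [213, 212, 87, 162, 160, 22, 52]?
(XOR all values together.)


XOR chain: 213 ^ 212 ^ 87 ^ 162 ^ 160 ^ 22 ^ 52 = 118

118


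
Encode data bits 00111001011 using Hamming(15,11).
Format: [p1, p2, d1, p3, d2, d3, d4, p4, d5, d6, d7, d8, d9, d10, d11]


Parity bits: p1=1, p2=0, p3=1, p4=0

100101101001011


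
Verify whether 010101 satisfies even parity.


Number of 1s: 3

No, parity error (3 ones)


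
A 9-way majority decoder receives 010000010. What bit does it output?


Ones: 2 out of 9
Threshold: 5

0 (2/9 voted 1)


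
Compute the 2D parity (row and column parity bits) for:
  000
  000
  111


Row parities: 001
Column parities: 111

Row P: 001, Col P: 111, Corner: 1


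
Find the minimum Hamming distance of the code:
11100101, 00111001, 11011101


Comparing all pairs, minimum distance: 3
Can detect 2 errors, correct 1 errors

3


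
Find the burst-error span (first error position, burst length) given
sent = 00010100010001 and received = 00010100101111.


XOR: 00000000111110

Burst at position 8, length 5


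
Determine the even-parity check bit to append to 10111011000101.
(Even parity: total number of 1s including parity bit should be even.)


Number of 1s in data: 8
Parity bit: 0

0


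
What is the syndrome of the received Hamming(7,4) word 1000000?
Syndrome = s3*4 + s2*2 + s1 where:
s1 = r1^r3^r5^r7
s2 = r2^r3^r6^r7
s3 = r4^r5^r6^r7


s1=1, s2=0, s3=0

Syndrome = 1 (error at position 1)


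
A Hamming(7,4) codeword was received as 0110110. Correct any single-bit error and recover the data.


Syndrome = 2: error at position 2

Data: 1110 (corrected bit 2)


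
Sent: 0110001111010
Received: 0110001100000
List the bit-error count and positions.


XOR: 0000000011010

3 error(s) at position(s): 8, 9, 11


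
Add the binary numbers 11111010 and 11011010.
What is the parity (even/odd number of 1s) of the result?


11111010 = 250
11011010 = 218
Sum = 468 = 111010100
1s count = 5

odd parity (5 ones in 111010100)


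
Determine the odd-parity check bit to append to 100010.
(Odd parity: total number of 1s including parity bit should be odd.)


Number of 1s in data: 2
Parity bit: 1

1


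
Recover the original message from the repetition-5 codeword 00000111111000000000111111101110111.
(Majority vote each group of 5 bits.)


Groups: 00000, 11111, 10000, 00000, 11111, 11011, 10111
Majority votes: 0100111

0100111


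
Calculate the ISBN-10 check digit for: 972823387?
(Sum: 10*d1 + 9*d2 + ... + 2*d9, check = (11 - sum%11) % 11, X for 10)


Weighted sum: 302
302 mod 11 = 5

Check digit: 6


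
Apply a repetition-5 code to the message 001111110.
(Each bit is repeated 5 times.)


Each bit -> 5 copies

000000000011111111111111111111111111111100000


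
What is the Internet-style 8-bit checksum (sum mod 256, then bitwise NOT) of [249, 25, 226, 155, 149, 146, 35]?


Sum = 985 mod 256 = 217
Complement = 38

38


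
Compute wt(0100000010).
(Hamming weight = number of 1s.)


Counting 1s in 0100000010

2


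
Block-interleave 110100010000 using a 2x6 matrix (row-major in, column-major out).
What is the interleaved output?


Matrix:
  110100
  010000
Read columns: 101100100000

101100100000


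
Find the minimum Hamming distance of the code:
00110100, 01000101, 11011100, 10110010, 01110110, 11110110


Comparing all pairs, minimum distance: 1
Can detect 0 errors, correct 0 errors

1


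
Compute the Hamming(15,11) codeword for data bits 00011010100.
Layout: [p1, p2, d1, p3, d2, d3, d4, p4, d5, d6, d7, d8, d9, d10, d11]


Parity bits: p1=0, p2=0, p3=0, p4=1

000000111010100


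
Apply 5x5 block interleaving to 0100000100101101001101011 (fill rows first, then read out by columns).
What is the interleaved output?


Matrix:
  01000
  00100
  10110
  10011
  01011
Read columns: 0011010001011000011100011

0011010001011000011100011


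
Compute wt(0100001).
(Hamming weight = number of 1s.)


Counting 1s in 0100001

2


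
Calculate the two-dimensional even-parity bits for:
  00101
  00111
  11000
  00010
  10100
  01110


Row parities: 010101
Column parities: 00010

Row P: 010101, Col P: 00010, Corner: 1


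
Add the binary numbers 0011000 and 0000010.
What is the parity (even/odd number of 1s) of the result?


0011000 = 24
0000010 = 2
Sum = 26 = 11010
1s count = 3

odd parity (3 ones in 11010)


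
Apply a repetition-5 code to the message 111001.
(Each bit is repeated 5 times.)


Each bit -> 5 copies

111111111111111000000000011111


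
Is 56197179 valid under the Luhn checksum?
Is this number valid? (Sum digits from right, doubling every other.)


Luhn sum = 38
38 mod 10 = 8

Invalid (Luhn sum mod 10 = 8)


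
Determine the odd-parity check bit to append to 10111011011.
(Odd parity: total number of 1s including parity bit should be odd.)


Number of 1s in data: 8
Parity bit: 1

1


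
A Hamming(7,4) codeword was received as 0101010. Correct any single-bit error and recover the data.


Syndrome = 0: no error detected

Data: 0010 (no errors)


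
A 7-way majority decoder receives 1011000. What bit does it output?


Ones: 3 out of 7
Threshold: 4

0 (3/7 voted 1)


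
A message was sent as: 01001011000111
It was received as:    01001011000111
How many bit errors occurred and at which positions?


XOR: 00000000000000

0 errors (received matches sent)


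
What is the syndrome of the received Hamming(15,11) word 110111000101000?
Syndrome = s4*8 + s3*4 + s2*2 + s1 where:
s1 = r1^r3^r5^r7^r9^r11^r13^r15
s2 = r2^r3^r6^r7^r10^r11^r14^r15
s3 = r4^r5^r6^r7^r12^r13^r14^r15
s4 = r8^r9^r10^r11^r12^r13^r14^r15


s1=0, s2=1, s3=0, s4=0

Syndrome = 2 (error at position 2)


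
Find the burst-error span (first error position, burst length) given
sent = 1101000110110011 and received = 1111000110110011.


XOR: 0010000000000000

Burst at position 2, length 1


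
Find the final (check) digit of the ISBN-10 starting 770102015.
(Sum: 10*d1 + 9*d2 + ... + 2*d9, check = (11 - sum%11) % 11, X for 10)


Weighted sum: 163
163 mod 11 = 9

Check digit: 2


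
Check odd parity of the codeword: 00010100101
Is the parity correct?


Number of 1s: 4

No, parity error (4 ones)


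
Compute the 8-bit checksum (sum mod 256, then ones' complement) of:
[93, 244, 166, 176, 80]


Sum = 759 mod 256 = 247
Complement = 8

8


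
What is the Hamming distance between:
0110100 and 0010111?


XOR: 0100011
Count of 1s: 3

3


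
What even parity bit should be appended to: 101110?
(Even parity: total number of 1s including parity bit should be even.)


Number of 1s in data: 4
Parity bit: 0

0


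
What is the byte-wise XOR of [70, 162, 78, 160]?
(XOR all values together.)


XOR chain: 70 ^ 162 ^ 78 ^ 160 = 10

10


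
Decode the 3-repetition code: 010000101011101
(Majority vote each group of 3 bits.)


Groups: 010, 000, 101, 011, 101
Majority votes: 00111

00111


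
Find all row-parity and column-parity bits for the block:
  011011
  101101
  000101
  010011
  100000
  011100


Row parities: 000111
Column parities: 011100

Row P: 000111, Col P: 011100, Corner: 1


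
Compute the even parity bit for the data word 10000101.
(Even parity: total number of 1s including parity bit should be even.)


Number of 1s in data: 3
Parity bit: 1

1


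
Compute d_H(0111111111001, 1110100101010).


XOR: 1001011010011
Count of 1s: 7

7


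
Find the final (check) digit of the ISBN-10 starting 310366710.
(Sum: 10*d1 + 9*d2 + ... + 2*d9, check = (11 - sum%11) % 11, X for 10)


Weighted sum: 157
157 mod 11 = 3

Check digit: 8


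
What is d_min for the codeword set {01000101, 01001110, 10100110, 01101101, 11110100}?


Comparing all pairs, minimum distance: 2
Can detect 1 errors, correct 0 errors

2


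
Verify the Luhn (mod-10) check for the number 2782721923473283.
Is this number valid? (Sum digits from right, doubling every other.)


Luhn sum = 78
78 mod 10 = 8

Invalid (Luhn sum mod 10 = 8)


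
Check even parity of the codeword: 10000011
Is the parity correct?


Number of 1s: 3

No, parity error (3 ones)


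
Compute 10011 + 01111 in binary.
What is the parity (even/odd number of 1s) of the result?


10011 = 19
01111 = 15
Sum = 34 = 100010
1s count = 2

even parity (2 ones in 100010)


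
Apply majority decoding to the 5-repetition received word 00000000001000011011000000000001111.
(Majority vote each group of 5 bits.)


Groups: 00000, 00000, 10000, 11011, 00000, 00000, 01111
Majority votes: 0001001

0001001


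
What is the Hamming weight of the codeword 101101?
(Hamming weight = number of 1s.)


Counting 1s in 101101

4


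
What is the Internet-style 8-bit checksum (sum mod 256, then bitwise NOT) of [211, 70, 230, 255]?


Sum = 766 mod 256 = 254
Complement = 1

1


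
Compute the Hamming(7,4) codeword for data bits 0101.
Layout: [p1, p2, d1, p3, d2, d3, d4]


Parity bits: p1=0, p2=1, p3=0

0100101


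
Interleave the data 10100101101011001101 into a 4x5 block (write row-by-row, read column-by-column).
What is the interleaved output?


Matrix:
  10100
  10110
  10110
  01101
Read columns: 11100001111101100001

11100001111101100001


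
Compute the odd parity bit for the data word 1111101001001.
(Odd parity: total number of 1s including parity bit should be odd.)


Number of 1s in data: 8
Parity bit: 1

1


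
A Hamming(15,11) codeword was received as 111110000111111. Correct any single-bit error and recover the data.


Syndrome = 0: no error detected

Data: 11000111111 (no errors)


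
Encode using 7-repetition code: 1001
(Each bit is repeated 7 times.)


Each bit -> 7 copies

1111111000000000000001111111


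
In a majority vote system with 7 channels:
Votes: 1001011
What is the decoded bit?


Ones: 4 out of 7
Threshold: 4

1 (4/7 voted 1)
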